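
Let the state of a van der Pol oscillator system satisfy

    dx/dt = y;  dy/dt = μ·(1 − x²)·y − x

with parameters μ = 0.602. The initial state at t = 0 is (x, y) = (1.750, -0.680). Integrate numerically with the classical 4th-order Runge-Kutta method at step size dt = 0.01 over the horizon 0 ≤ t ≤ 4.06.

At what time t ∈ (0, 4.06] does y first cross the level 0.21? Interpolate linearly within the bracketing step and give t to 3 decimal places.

t=0.000: state=(1.750, -0.680)
step 1 (dt=0.01): k1=(-0.680, -0.906), k2=(-0.685, -0.902), k3=(-0.685, -0.902), k4=(-0.689, -0.898); state += dt/6·(k1+2k2+2k3+k4)
t=0.010: state=(1.743, -0.689)
t=0.020: state=(1.736, -0.698)
t=0.030: state=(1.729, -0.707)
continuing one RK4 step at a time; state shown every 20 steps (Δt=0.2):
t=0.200: state=(1.597, -0.849)
t=0.400: state=(1.411, -1.009)
t=0.600: state=(1.193, -1.178)
t=0.800: state=(0.938, -1.370)
t=1.000: state=(0.642, -1.595)
t=1.200: state=(0.298, -1.849)
t=1.400: state=(-0.097, -2.102)
t=1.600: state=(-0.537, -2.273)
t=1.800: state=(-0.992, -2.229)
t=2.000: state=(-1.408, -1.875)
t=2.200: state=(-1.726, -1.279)
t=2.400: state=(-1.917, -0.645)
t=2.600: state=(-1.992, -0.126)
t=2.770: state=(-1.984, 0.199)
next step: t=2.780: state=(-1.982, 0.215) — y has crossed 0.21
linear interpolation between t=2.770 (0.19907) and t=2.780 (0.21525) → t≈2.777

t = 2.777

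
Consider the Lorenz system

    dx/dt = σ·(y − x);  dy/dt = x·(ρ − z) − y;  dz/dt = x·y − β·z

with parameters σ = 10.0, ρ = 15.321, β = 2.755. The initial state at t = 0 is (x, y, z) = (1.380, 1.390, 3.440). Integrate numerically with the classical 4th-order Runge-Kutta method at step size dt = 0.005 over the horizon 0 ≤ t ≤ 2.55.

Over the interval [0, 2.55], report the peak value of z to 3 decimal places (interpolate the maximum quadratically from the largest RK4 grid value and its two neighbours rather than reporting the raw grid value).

t=0.000: state=(1.380, 1.390, 3.440)
step 1 (dt=0.005): k1=(0.100, 15.006, -7.559), k2=(0.473, 14.997, -7.455), k3=(0.463, 15.008, -7.454), k4=(0.827, 15.010, -7.349); state += dt/6·(k1+2k2+2k3+k4)
t=0.005: state=(1.382, 1.465, 3.403)
t=0.010: state=(1.388, 1.540, 3.367)
t=0.015: state=(1.397, 1.616, 3.331)
continuing one RK4 step at a time; state shown every 20 steps (Δt=0.1):
t=0.100: state=(1.985, 3.111, 2.933)
t=0.200: state=(3.681, 6.023, 3.351)
t=0.300: state=(6.791, 10.629, 6.419)
t=0.400: state=(10.626, 13.623, 14.780)
t=0.500: state=(10.863, 7.994, 22.395)
t=0.600: state=(6.411, 1.608, 20.400)
t=0.700: state=(2.699, 0.214, 15.752)
t=0.800: state=(1.180, 0.415, 12.000)
t=0.900: state=(0.835, 0.802, 9.159)
t=1.000: state=(1.000, 1.345, 7.037)
t=1.100: state=(1.538, 2.296, 5.542)
t=1.200: state=(2.609, 4.057, 4.779)
t=1.300: state=(4.581, 7.143, 5.392)
t=1.400: state=(7.709, 11.222, 9.167)
t=1.500: state=(10.595, 12.056, 17.013)
t=1.600: state=(9.570, 6.272, 21.507)
t=1.700: state=(5.620, 1.855, 18.812)
t=1.800: state=(2.837, 1.058, 14.736)
t=1.900: state=(1.822, 1.423, 11.417)
t=2.000: state=(1.823, 2.165, 8.942)
t=2.100: state=(2.466, 3.422, 7.304)
t=2.200: state=(3.803, 5.564, 6.772)
t=2.300: state=(6.040, 8.721, 8.253)
t=2.400: state=(8.808, 11.276, 13.051)
t=2.500: state=(9.933, 9.303, 18.940)
t=2.550: state=(9.162, 6.810, 20.124)
largest grid value and its neighbours: z(0.515)=22.63735, z(0.520)=22.66089, z(0.525)=22.65755
parabola through these three points peaks at t≈0.522 with z≈22.66279

max z = 22.663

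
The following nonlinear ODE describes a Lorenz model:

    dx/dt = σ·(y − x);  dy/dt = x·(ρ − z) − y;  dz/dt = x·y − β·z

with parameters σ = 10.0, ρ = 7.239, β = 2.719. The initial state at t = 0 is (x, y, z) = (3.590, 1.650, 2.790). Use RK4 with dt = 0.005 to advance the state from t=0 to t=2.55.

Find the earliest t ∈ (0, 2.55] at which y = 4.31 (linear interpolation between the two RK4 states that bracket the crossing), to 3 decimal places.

t=0.000: state=(3.590, 1.650, 2.790)
step 1 (dt=0.005): k1=(-19.400, 14.322, -1.663), k2=(-18.557, 14.085, -1.604), k3=(-18.584, 14.095, -1.603), k4=(-17.766, 13.866, -1.548); state += dt/6·(k1+2k2+2k3+k4)
t=0.005: state=(3.497, 1.720, 2.782)
t=0.010: state=(3.412, 1.789, 2.775)
t=0.015: state=(3.335, 1.855, 2.768)
continuing one RK4 step at a time; state shown every 20 steps (Δt=0.1):
t=0.100: state=(2.805, 2.792, 2.724)
t=0.200: state=(3.155, 3.765, 2.927)
t=0.250: state=(3.500, 4.261, 3.180)
next step: t=0.255: state=(3.538, 4.310, 3.212) — y has crossed 4.31
linear interpolation between t=0.250 (4.26055) and t=0.255 (4.31027) → t≈0.255

t = 0.255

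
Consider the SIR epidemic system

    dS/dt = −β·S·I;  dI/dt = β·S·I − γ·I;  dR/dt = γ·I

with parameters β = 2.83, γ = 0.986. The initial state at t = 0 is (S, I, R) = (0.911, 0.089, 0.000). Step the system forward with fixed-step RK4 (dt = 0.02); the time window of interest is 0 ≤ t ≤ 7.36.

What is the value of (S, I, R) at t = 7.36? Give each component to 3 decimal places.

t=0.000: state=(0.911, 0.089, 0.000)
step 1 (dt=0.02): k1=(-0.229, 0.142, 0.088), k2=(-0.233, 0.143, 0.089), k3=(-0.233, 0.143, 0.089), k4=(-0.236, 0.145, 0.091); state += dt/6·(k1+2k2+2k3+k4)
t=0.020: state=(0.906, 0.092, 0.002)
t=0.040: state=(0.902, 0.095, 0.004)
t=0.060: state=(0.897, 0.098, 0.006)
continuing one RK4 step at a time; state shown every 25 steps (Δt=0.5):
t=0.500: state=(0.757, 0.179, 0.065)
t=1.000: state=(0.547, 0.275, 0.177)
t=1.500: state=(0.357, 0.317, 0.326)
t=2.000: state=(0.231, 0.291, 0.478)
t=2.500: state=(0.159, 0.233, 0.608)
t=3.000: state=(0.119, 0.173, 0.708)
t=3.500: state=(0.097, 0.123, 0.780)
t=4.000: state=(0.084, 0.085, 0.831)
t=4.500: state=(0.076, 0.058, 0.866)
t=5.000: state=(0.071, 0.039, 0.890)
t=5.500: state=(0.068, 0.027, 0.906)
t=6.000: state=(0.066, 0.018, 0.917)
t=6.500: state=(0.064, 0.012, 0.924)
t=7.000: state=(0.063, 0.008, 0.929)
t=7.360: state=(0.063, 0.006, 0.931)

(S, I, R) = (0.063, 0.006, 0.931)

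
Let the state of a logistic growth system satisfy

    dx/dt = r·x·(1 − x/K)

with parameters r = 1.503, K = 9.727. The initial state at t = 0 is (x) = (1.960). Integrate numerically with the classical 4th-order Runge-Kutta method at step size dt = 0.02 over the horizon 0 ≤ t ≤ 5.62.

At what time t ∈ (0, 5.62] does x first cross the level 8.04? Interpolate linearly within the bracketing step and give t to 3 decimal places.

t=0.000: state=(1.960)
step 1 (dt=0.02): k1=(2.352), k2=(2.373), k3=(2.373), k4=(2.395); state += dt/6·(k1+2k2+2k3+k4)
t=0.020: state=(2.007)
t=0.040: state=(2.056)
t=0.060: state=(2.105)
continuing one RK4 step at a time; state shown every 10 steps (Δt=0.2):
t=0.200: state=(2.473)
t=0.400: state=(3.066)
t=0.600: state=(3.729)
t=0.800: state=(4.440)
t=1.000: state=(5.170)
t=1.200: state=(5.886)
t=1.400: state=(6.558)
t=1.600: state=(7.164)
t=1.800: state=(7.690)
t=1.940: state=(8.008)
next step: t=1.960: state=(8.050) — x has crossed 8.04
linear interpolation between t=1.940 (8.00826) and t=1.960 (8.05038) → t≈1.955

t = 1.955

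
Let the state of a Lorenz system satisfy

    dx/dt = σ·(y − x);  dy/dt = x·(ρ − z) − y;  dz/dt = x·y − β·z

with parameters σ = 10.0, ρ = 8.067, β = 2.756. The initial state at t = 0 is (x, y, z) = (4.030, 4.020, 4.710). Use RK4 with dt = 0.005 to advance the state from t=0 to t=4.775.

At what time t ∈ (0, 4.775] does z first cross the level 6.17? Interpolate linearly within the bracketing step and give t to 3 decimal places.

t=0.000: state=(4.030, 4.020, 4.710)
step 1 (dt=0.005): k1=(-0.100, 9.509, 3.220), k2=(0.140, 9.452, 3.292), k3=(0.133, 9.453, 3.294), k4=(0.366, 9.397, 3.368); state += dt/6·(k1+2k2+2k3+k4)
t=0.005: state=(4.031, 4.067, 4.726)
t=0.010: state=(4.034, 4.114, 4.744)
t=0.015: state=(4.039, 4.160, 4.762)
continuing one RK4 step at a time; state shown every 40 steps (Δt=0.2):
t=0.200: state=(4.923, 5.487, 6.074)
t=0.205: state=(4.951, 5.508, 6.125)
next step: t=0.210: state=(4.979, 5.528, 6.177) — z has crossed 6.17
linear interpolation between t=0.205 (6.12520) and t=0.210 (6.17743) → t≈0.209

t = 0.209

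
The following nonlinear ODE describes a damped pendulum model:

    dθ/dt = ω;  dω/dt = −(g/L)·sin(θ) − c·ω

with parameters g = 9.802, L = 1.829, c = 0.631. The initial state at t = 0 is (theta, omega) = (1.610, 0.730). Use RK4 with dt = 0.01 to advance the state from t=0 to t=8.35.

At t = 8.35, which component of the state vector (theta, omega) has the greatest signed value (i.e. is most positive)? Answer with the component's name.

t=0.000: state=(1.610, 0.730)
step 1 (dt=0.01): k1=(0.730, -5.816), k2=(0.701, -5.797), k3=(0.701, -5.797), k4=(0.672, -5.778); state += dt/6·(k1+2k2+2k3+k4)
t=0.010: state=(1.617, 0.672)
t=0.020: state=(1.623, 0.614)
t=0.030: state=(1.629, 0.557)
continuing one RK4 step at a time; state shown every 50 steps (Δt=0.5):
t=0.500: state=(1.320, -1.754)
t=1.000: state=(0.096, -2.692)
t=1.500: state=(-0.879, -0.914)
t=2.000: state=(-0.784, 1.154)
t=2.500: state=(0.015, 1.683)
t=3.000: state=(0.581, 0.412)
t=3.500: state=(0.424, -0.907)
t=4.000: state=(-0.111, -0.991)
t=4.500: state=(-0.389, -0.051)
t=5.000: state=(-0.200, 0.685)
t=5.500: state=(0.141, 0.531)
t=6.000: state=(0.246, -0.123)
t=6.500: state=(0.072, -0.475)
t=7.000: state=(-0.128, -0.247)
t=7.500: state=(-0.143, 0.172)
t=8.000: state=(-0.007, 0.302)
t=8.350: state=(0.080, 0.172)
compare at T: theta=0.080, omega=0.172

largest component: omega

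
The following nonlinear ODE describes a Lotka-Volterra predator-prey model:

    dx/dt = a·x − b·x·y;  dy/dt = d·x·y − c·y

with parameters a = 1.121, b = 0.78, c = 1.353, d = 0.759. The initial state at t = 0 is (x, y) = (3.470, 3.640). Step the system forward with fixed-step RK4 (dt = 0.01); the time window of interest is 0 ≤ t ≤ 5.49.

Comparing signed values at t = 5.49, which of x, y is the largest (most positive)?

largest component: x

t=0.000: state=(3.470, 3.640)
step 1 (dt=0.01): k1=(-5.962, 4.662), k2=(-5.973, 4.609), k3=(-5.973, 4.608), k4=(-5.982, 4.554); state += dt/6·(k1+2k2+2k3+k4)
t=0.010: state=(3.410, 3.686)
t=0.020: state=(3.350, 3.731)
t=0.030: state=(3.290, 3.775)
continuing one RK4 step at a time; state shown every 20 steps (Δt=0.2):
t=0.200: state=(2.319, 4.300)
t=0.400: state=(1.467, 4.353)
t=0.600: state=(0.955, 3.976)
t=0.800: state=(0.670, 3.425)
t=1.000: state=(0.514, 2.855)
t=1.200: state=(0.429, 2.338)
t=1.400: state=(0.387, 1.897)
t=1.600: state=(0.371, 1.533)
t=1.800: state=(0.374, 1.237)
t=2.000: state=(0.393, 1.000)
t=2.200: state=(0.427, 0.812)
t=2.400: state=(0.477, 0.663)
t=2.600: state=(0.543, 0.547)
t=2.800: state=(0.629, 0.456)
t=3.000: state=(0.737, 0.386)
t=3.200: state=(0.872, 0.332)
t=3.400: state=(1.040, 0.293)
t=3.600: state=(1.246, 0.266)
t=3.800: state=(1.498, 0.249)
t=4.000: state=(1.804, 0.244)
t=4.200: state=(2.172, 0.252)
t=4.400: state=(2.608, 0.276)
t=4.600: state=(3.116, 0.325)
t=4.800: state=(3.683, 0.415)
t=5.000: state=(4.270, 0.579)
t=5.200: state=(4.780, 0.880)
t=5.400: state=(5.019, 1.419)
t=5.490: state=(4.966, 1.768)
compare at T: x=4.966, y=1.768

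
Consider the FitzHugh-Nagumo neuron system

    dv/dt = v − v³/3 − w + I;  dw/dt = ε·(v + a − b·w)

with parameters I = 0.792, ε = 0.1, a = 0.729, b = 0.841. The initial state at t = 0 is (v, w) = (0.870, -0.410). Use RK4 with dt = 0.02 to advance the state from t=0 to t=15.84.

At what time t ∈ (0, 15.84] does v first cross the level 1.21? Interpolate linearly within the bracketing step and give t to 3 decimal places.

t = 0.185

t=0.000: state=(0.870, -0.410)
step 1 (dt=0.02): k1=(1.852, 0.194), k2=(1.855, 0.196), k3=(1.855, 0.196), k4=(1.856, 0.198); state += dt/6·(k1+2k2+2k3+k4)
t=0.020: state=(0.907, -0.406)
t=0.040: state=(0.944, -0.402)
t=0.060: state=(0.981, -0.398)
t=0.180: state=(1.201, -0.372)
next step: t=0.200: state=(1.237, -0.368) — v has crossed 1.21
linear interpolation between t=0.180 (1.20109) and t=0.200 (1.23664) → t≈0.185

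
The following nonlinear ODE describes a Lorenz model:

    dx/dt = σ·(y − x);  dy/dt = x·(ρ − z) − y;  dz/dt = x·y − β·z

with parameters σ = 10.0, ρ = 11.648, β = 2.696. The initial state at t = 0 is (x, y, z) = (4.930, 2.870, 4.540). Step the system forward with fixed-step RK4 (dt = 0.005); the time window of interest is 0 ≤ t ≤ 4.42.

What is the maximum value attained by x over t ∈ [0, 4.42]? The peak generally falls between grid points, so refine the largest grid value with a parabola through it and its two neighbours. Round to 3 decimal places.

max x = 8.117

t=0.000: state=(4.930, 2.870, 4.540)
step 1 (dt=0.005): k1=(-20.600, 32.172, 1.909), k2=(-19.281, 31.703, 2.141), k3=(-19.325, 31.724, 2.143), k4=(-18.048, 31.275, 2.370); state += dt/6·(k1+2k2+2k3+k4)
t=0.005: state=(4.833, 3.029, 4.551)
t=0.010: state=(4.749, 3.183, 4.564)
t=0.015: state=(4.677, 3.333, 4.579)
continuing one RK4 step at a time; state shown every 40 steps (Δt=0.2):
t=0.200: state=(6.094, 7.843, 7.170)
t=0.400: state=(8.006, 7.338, 14.008)
t=0.600: state=(4.670, 3.017, 12.898)
t=0.800: state=(3.015, 2.924, 9.013)
t=1.000: state=(3.833, 4.681, 7.198)
t=1.200: state=(6.067, 7.235, 9.000)
t=1.400: state=(6.971, 6.434, 12.911)
t=1.600: state=(4.918, 3.907, 12.066)
t=1.800: state=(3.910, 3.914, 9.462)
t=2.000: state=(4.691, 5.389, 8.563)
t=2.200: state=(6.160, 6.715, 10.343)
t=2.400: state=(6.170, 5.635, 12.233)
t=2.600: state=(4.874, 4.353, 11.214)
t=2.800: state=(4.501, 4.644, 9.641)
t=3.000: state=(5.236, 5.739, 9.544)
t=3.200: state=(6.013, 6.156, 10.960)
t=3.400: state=(5.657, 5.246, 11.617)
t=3.600: state=(4.919, 4.698, 10.703)
t=3.800: state=(4.914, 5.111, 9.886)
t=4.000: state=(5.485, 5.780, 10.199)
t=4.200: state=(5.777, 5.729, 11.092)
t=4.400: state=(5.390, 5.129, 11.148)
t=4.420: state=(5.339, 5.083, 11.096)
largest grid value and its neighbours: x(0.360)=8.11225, x(0.365)=8.11675, x(0.370)=8.11618
parabola through these three points peaks at t≈0.367 with x≈8.11713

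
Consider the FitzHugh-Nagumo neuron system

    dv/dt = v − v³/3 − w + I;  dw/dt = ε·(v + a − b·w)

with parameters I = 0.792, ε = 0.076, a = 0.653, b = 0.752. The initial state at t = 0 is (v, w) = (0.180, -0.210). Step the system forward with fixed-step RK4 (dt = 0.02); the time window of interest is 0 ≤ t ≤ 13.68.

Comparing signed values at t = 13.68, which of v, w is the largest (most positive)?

t=0.000: state=(0.180, -0.210)
step 1 (dt=0.02): k1=(1.180, 0.075), k2=(1.191, 0.076), k3=(1.191, 0.076), k4=(1.201, 0.077); state += dt/6·(k1+2k2+2k3+k4)
t=0.020: state=(0.204, -0.208)
t=0.040: state=(0.228, -0.207)
t=0.060: state=(0.253, -0.205)
continuing one RK4 step at a time; state shown every 25 steps (Δt=0.5):
t=0.500: state=(0.894, -0.160)
t=1.000: state=(1.615, -0.083)
t=1.500: state=(1.938, 0.011)
t=2.000: state=(2.000, 0.110)
t=2.500: state=(1.988, 0.206)
t=3.000: state=(1.961, 0.299)
t=3.500: state=(1.930, 0.388)
t=4.000: state=(1.899, 0.473)
t=4.500: state=(1.867, 0.554)
t=5.000: state=(1.835, 0.633)
t=5.500: state=(1.802, 0.707)
t=6.000: state=(1.770, 0.779)
t=6.500: state=(1.737, 0.847)
t=7.000: state=(1.704, 0.912)
t=7.500: state=(1.671, 0.974)
t=8.000: state=(1.638, 1.033)
t=8.500: state=(1.604, 1.089)
t=9.000: state=(1.569, 1.142)
t=9.500: state=(1.534, 1.193)
t=10.000: state=(1.499, 1.240)
t=10.500: state=(1.462, 1.285)
t=11.000: state=(1.425, 1.328)
t=11.500: state=(1.387, 1.368)
t=12.000: state=(1.347, 1.405)
t=12.500: state=(1.306, 1.439)
t=13.000: state=(1.263, 1.471)
t=13.500: state=(1.218, 1.501)
t=13.680: state=(1.201, 1.511)
compare at T: v=1.201, w=1.511

largest component: w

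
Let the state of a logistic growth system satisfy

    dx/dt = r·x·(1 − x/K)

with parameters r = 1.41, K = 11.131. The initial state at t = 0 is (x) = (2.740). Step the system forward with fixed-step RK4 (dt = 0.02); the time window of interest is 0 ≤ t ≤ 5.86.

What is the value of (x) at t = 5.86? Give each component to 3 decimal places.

(x) = (11.122)

t=0.000: state=(2.740)
step 1 (dt=0.02): k1=(2.912), k2=(2.933), k3=(2.933), k4=(2.954); state += dt/6·(k1+2k2+2k3+k4)
t=0.020: state=(2.799)
t=0.040: state=(2.858)
t=0.060: state=(2.918)
continuing one RK4 step at a time; state shown every 10 steps (Δt=0.2):
t=0.200: state=(3.363)
t=0.400: state=(4.059)
t=0.600: state=(4.810)
t=0.800: state=(5.590)
t=1.000: state=(6.369)
t=1.200: state=(7.117)
t=1.400: state=(7.809)
t=1.600: state=(8.427)
t=1.800: state=(8.962)
t=2.000: state=(9.413)
t=2.200: state=(9.784)
t=2.400: state=(10.084)
t=2.600: state=(10.322)
t=2.800: state=(10.510)
t=3.000: state=(10.656)
t=3.200: state=(10.769)
t=3.400: state=(10.856)
t=3.600: state=(10.922)
t=3.800: state=(10.973)
t=4.000: state=(11.011)
t=4.200: state=(11.040)
t=4.400: state=(11.063)
t=4.600: state=(11.079)
t=4.800: state=(11.092)
t=5.000: state=(11.102)
t=5.200: state=(11.109)
t=5.400: state=(11.114)
t=5.600: state=(11.118)
t=5.800: state=(11.121)
t=5.860: state=(11.122)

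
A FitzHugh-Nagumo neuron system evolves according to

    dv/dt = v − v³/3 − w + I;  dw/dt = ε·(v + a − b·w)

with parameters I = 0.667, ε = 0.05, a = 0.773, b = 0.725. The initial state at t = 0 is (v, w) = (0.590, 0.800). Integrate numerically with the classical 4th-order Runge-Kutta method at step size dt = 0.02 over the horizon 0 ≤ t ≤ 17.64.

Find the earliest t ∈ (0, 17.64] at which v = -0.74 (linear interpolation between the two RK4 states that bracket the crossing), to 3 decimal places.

t = 14.668

t=0.000: state=(0.590, 0.800)
step 1 (dt=0.02): k1=(0.389, 0.039), k2=(0.391, 0.039), k3=(0.391, 0.039), k4=(0.393, 0.040); state += dt/6·(k1+2k2+2k3+k4)
t=0.020: state=(0.598, 0.801)
t=0.040: state=(0.606, 0.802)
t=0.060: state=(0.614, 0.802)
continuing one RK4 step at a time; state shown every 50 steps (Δt=1):
t=1.000: state=(1.053, 0.849)
t=2.000: state=(1.417, 0.919)
t=3.000: state=(1.519, 0.997)
t=4.000: state=(1.504, 1.074)
t=5.000: state=(1.457, 1.147)
t=6.000: state=(1.399, 1.214)
t=7.000: state=(1.335, 1.276)
t=8.000: state=(1.265, 1.332)
t=9.000: state=(1.185, 1.383)
t=10.000: state=(1.092, 1.428)
t=11.000: state=(0.976, 1.466)
t=12.000: state=(0.817, 1.496)
t=13.000: state=(0.560, 1.515)
t=14.000: state=(0.019, 1.515)
t=14.660: state=(-0.729, 1.494)
next step: t=14.680: state=(-0.757, 1.493) — v has crossed -0.74
linear interpolation between t=14.660 (-0.72855) and t=14.680 (-0.75720) → t≈14.668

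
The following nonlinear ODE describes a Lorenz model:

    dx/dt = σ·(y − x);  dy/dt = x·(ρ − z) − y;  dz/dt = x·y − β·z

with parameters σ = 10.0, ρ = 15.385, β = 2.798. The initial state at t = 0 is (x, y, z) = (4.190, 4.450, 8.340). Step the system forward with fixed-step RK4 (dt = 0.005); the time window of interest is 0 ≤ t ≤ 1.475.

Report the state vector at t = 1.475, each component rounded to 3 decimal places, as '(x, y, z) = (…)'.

(x, y, z) = (4.566, 3.730, 14.216)

t=0.000: state=(4.190, 4.450, 8.340)
step 1 (dt=0.005): k1=(2.600, 25.069, -4.690), k2=(3.162, 25.101, -4.365), k3=(3.148, 25.107, -4.361), k4=(3.698, 25.146, -4.031); state += dt/6·(k1+2k2+2k3+k4)
t=0.005: state=(4.206, 4.576, 8.318)
t=0.010: state=(4.227, 4.701, 8.300)
t=0.015: state=(4.253, 4.828, 8.285)
continuing one RK4 step at a time; state shown every 10 steps (Δt=0.05):
t=0.050: state=(4.564, 5.737, 8.287)
t=0.100: state=(5.317, 7.120, 8.688)
t=0.150: state=(6.330, 8.539, 9.690)
t=0.200: state=(7.472, 9.762, 11.396)
t=0.250: state=(8.535, 10.395, 13.717)
t=0.300: state=(9.229, 10.051, 16.223)
t=0.350: state=(9.291, 8.692, 18.205)
t=0.400: state=(8.656, 6.788, 19.088)
t=0.450: state=(7.529, 5.011, 18.814)
t=0.500: state=(6.255, 3.774, 17.752)
t=0.550: state=(5.123, 3.123, 16.334)
t=0.600: state=(4.281, 2.920, 14.853)
t=0.650: state=(3.758, 3.017, 13.462)
t=0.700: state=(3.525, 3.320, 12.237)
t=0.750: state=(3.539, 3.789, 11.221)
t=0.800: state=(3.766, 4.416, 10.452)
t=0.850: state=(4.185, 5.206, 9.978)
t=0.900: state=(4.783, 6.151, 9.863)
t=0.950: state=(5.544, 7.207, 10.189)
t=1.000: state=(6.426, 8.258, 11.028)
t=1.050: state=(7.337, 9.096, 12.395)
t=1.100: state=(8.125, 9.450, 14.155)
t=1.150: state=(8.598, 9.109, 15.966)
t=1.200: state=(8.602, 8.101, 17.366)
t=1.250: state=(8.118, 6.735, 18.004)
t=1.300: state=(7.288, 5.429, 17.834)
t=1.350: state=(6.338, 4.464, 17.065)
t=1.400: state=(5.470, 3.913, 15.977)
t=1.450: state=(4.806, 3.720, 14.795)
t=1.475: state=(4.566, 3.730, 14.216)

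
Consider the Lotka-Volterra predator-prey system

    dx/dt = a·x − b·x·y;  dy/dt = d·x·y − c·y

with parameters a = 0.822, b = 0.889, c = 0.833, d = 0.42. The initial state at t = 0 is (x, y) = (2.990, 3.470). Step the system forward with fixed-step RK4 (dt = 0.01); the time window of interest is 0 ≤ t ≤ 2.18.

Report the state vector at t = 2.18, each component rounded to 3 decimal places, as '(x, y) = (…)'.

(x, y) = (0.178, 1.047)

t=0.000: state=(2.990, 3.470)
step 1 (dt=0.01): k1=(-6.766, 1.467), k2=(-6.709, 1.421), k3=(-6.709, 1.421), k4=(-6.651, 1.375); state += dt/6·(k1+2k2+2k3+k4)
t=0.010: state=(2.923, 3.484)
t=0.020: state=(2.857, 3.498)
t=0.030: state=(2.792, 3.510)
continuing one RK4 step at a time; state shown every 10 steps (Δt=0.1):
t=0.100: state=(2.372, 3.572)
t=0.200: state=(1.872, 3.591)
t=0.300: state=(1.479, 3.544)
t=0.400: state=(1.177, 3.447)
t=0.500: state=(0.946, 3.315)
t=0.600: state=(0.770, 3.161)
t=0.700: state=(0.636, 2.996)
t=0.800: state=(0.533, 2.824)
t=0.900: state=(0.453, 2.653)
t=1.000: state=(0.392, 2.484)
t=1.100: state=(0.344, 2.321)
t=1.200: state=(0.306, 2.165)
t=1.300: state=(0.276, 2.016)
t=1.400: state=(0.252, 1.876)
t=1.500: state=(0.233, 1.743)
t=1.600: state=(0.217, 1.619)
t=1.700: state=(0.206, 1.503)
t=1.800: state=(0.196, 1.395)
t=1.900: state=(0.189, 1.294)
t=2.000: state=(0.184, 1.200)
t=2.100: state=(0.180, 1.112)
t=2.180: state=(0.178, 1.047)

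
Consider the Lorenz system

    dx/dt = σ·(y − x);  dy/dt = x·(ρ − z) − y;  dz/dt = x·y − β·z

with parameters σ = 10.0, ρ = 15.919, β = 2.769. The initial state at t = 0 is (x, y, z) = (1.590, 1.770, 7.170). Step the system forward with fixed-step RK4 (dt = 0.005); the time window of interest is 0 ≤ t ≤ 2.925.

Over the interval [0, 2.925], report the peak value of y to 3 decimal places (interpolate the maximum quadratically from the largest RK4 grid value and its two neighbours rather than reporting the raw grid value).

max y = 12.700

t=0.000: state=(1.590, 1.770, 7.170)
step 1 (dt=0.005): k1=(1.800, 12.141, -17.039), k2=(2.059, 12.218, -16.865), k3=(2.054, 12.223, -16.865), k4=(2.308, 12.305, -16.690); state += dt/6·(k1+2k2+2k3+k4)
t=0.005: state=(1.600, 1.831, 7.086)
t=0.010: state=(1.613, 1.893, 7.003)
t=0.015: state=(1.628, 1.956, 6.922)
continuing one RK4 step at a time; state shown every 20 steps (Δt=0.1):
t=0.100: state=(2.218, 3.268, 5.845)
t=0.200: state=(3.748, 5.818, 5.610)
t=0.300: state=(6.450, 9.755, 7.771)
t=0.400: state=(9.833, 12.695, 14.346)
t=0.500: state=(10.647, 8.955, 21.423)
t=0.600: state=(7.228, 3.041, 20.821)
t=0.700: state=(3.731, 1.208, 16.654)
t=0.800: state=(2.154, 1.375, 12.919)
t=0.900: state=(1.899, 2.075, 10.083)
t=1.000: state=(2.415, 3.268, 8.137)
t=1.100: state=(3.655, 5.323, 7.301)
t=1.200: state=(5.821, 8.476, 8.418)
t=1.300: state=(8.677, 11.384, 12.933)
t=1.400: state=(10.161, 9.914, 19.215)
t=1.500: state=(8.151, 4.914, 20.603)
t=1.600: state=(4.986, 2.342, 17.529)
t=1.700: state=(3.173, 2.150, 14.016)
t=1.800: state=(2.757, 2.861, 11.242)
t=1.900: state=(3.277, 4.195, 9.434)
t=2.000: state=(4.599, 6.336, 8.958)
t=2.100: state=(6.703, 9.081, 10.663)
t=2.200: state=(8.895, 10.531, 15.077)
t=2.300: state=(9.248, 8.163, 19.236)
t=2.400: state=(7.156, 4.528, 19.093)
t=2.500: state=(4.820, 3.010, 16.316)
t=2.600: state=(3.666, 3.132, 13.440)
t=2.700: state=(3.640, 4.072, 11.303)
t=2.800: state=(4.472, 5.687, 10.281)
t=2.900: state=(6.022, 7.853, 10.924)
t=2.925: state=(6.490, 8.393, 11.423)
largest grid value and its neighbours: y(0.400)=12.69509, y(0.405)=12.69888, y(0.410)=12.68212
parabola through these three points peaks at t≈0.403 with y≈12.69990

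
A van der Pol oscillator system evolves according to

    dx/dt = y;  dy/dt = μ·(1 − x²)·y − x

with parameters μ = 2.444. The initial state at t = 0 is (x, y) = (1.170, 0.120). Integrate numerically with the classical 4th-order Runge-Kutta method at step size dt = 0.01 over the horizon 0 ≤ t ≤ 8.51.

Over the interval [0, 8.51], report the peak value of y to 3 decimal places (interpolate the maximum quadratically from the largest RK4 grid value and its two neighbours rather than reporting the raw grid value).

t=0.000: state=(1.170, 0.120)
step 1 (dt=0.01): k1=(0.120, -1.278), k2=(0.114, -1.273), k3=(0.114, -1.273), k4=(0.107, -1.269); state += dt/6·(k1+2k2+2k3+k4)
t=0.010: state=(1.171, 0.107)
t=0.020: state=(1.172, 0.095)
t=0.030: state=(1.173, 0.082)
continuing one RK4 step at a time; state shown every 50 steps (Δt=0.5):
t=0.500: state=(1.091, -0.402)
t=1.000: state=(0.761, -0.984)
t=1.500: state=(-0.109, -2.953)
t=2.000: state=(-1.828, -1.673)
t=2.500: state=(-1.970, 0.219)
t=3.000: state=(-1.834, 0.302)
t=3.500: state=(-1.671, 0.353)
t=4.000: state=(-1.476, 0.436)
t=4.500: state=(-1.222, 0.602)
t=5.000: state=(-0.829, 1.062)
t=5.500: state=(0.072, 3.028)
t=6.000: state=(1.851, 1.703)
t=6.500: state=(1.992, -0.219)
t=7.000: state=(1.858, -0.296)
t=7.500: state=(1.698, -0.344)
t=8.000: state=(1.509, -0.419)
t=8.500: state=(1.268, -0.566)
t=8.510: state=(1.262, -0.570)
largest grid value and its neighbours: y(5.720)=4.35986, y(5.730)=4.36489, y(5.740)=4.36064
parabola through these three points peaks at t≈5.730 with y≈4.36490

max y = 4.365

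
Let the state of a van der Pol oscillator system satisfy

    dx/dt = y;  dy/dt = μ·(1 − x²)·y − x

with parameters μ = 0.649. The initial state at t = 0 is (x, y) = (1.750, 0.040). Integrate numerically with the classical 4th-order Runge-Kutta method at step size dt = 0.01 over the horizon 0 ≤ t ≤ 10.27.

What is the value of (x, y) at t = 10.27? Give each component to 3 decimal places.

t=0.000: state=(1.750, 0.040)
step 1 (dt=0.01): k1=(0.040, -1.804), k2=(0.031, -1.792), k3=(0.031, -1.792), k4=(0.022, -1.780); state += dt/6·(k1+2k2+2k3+k4)
t=0.010: state=(1.750, 0.022)
t=0.020: state=(1.750, 0.004)
t=0.030: state=(1.750, -0.013)
continuing one RK4 step at a time; state shown every 50 steps (Δt=0.5):
t=0.500: state=(1.588, -0.620)
t=1.000: state=(1.165, -1.068)
t=1.500: state=(0.503, -1.611)
t=2.000: state=(-0.464, -2.212)
t=2.500: state=(-1.512, -1.661)
t=3.000: state=(-1.956, -0.180)
t=3.500: state=(-1.830, 0.571)
t=4.000: state=(-1.441, 0.971)
t=4.500: state=(-0.850, 1.422)
t=5.000: state=(0.018, 2.074)
t=5.500: state=(1.147, 2.192)
t=6.000: state=(1.907, 0.716)
t=6.500: state=(1.956, -0.359)
t=7.000: state=(1.650, -0.821)
t=7.500: state=(1.146, -1.209)
t=8.000: state=(0.410, -1.777)
t=8.500: state=(-0.641, -2.342)
t=9.000: state=(-1.673, -1.458)
t=9.500: state=(-2.003, 0.005)
t=10.000: state=(-1.816, 0.650)
t=10.270: state=(-1.612, 0.857)

(x, y) = (-1.612, 0.857)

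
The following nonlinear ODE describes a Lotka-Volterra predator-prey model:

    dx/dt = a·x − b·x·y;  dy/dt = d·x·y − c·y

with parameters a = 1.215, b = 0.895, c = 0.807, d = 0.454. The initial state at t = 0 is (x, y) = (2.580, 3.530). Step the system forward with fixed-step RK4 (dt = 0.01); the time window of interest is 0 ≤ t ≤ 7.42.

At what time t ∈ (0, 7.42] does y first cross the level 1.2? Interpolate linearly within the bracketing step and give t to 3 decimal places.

t=0.000: state=(2.580, 3.530)
step 1 (dt=0.01): k1=(-5.016, 1.286), k2=(-4.982, 1.248), k3=(-4.982, 1.248), k4=(-4.948, 1.210); state += dt/6·(k1+2k2+2k3+k4)
t=0.010: state=(2.530, 3.542)
t=0.020: state=(2.481, 3.554)
t=0.030: state=(2.433, 3.565)
continuing one RK4 step at a time; state shown every 25 steps (Δt=0.25):
t=0.250: state=(1.557, 3.632)
t=0.500: state=(0.955, 3.412)
t=0.750: state=(0.627, 3.045)
t=1.000: state=(0.450, 2.643)
t=1.250: state=(0.352, 2.259)
t=1.500: state=(0.300, 1.916)
t=1.750: state=(0.274, 1.617)
t=2.000: state=(0.266, 1.363)
t=2.180: state=(0.269, 1.204)
next step: t=2.190: state=(0.270, 1.196) — y has crossed 1.2
linear interpolation between t=2.180 (1.20428) and t=2.190 (1.19606) → t≈2.185

t = 2.185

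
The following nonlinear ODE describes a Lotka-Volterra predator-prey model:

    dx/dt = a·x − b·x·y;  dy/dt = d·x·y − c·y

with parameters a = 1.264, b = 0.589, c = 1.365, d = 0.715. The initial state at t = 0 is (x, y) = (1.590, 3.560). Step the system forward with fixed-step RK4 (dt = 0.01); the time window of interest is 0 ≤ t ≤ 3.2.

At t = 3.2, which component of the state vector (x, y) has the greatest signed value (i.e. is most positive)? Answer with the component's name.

t=0.000: state=(1.590, 3.560)
step 1 (dt=0.01): k1=(-1.324, -0.812), k2=(-1.315, -0.828), k3=(-1.315, -0.828), k4=(-1.306, -0.844); state += dt/6·(k1+2k2+2k3+k4)
t=0.010: state=(1.577, 3.552)
t=0.020: state=(1.564, 3.543)
t=0.030: state=(1.551, 3.534)
continuing one RK4 step at a time; state shown every 20 steps (Δt=0.2):
t=0.200: state=(1.362, 3.343)
t=0.400: state=(1.203, 3.054)
t=0.600: state=(1.101, 2.739)
t=0.800: state=(1.046, 2.429)
t=1.000: state=(1.029, 2.144)
t=1.200: state=(1.045, 1.891)
t=1.400: state=(1.091, 1.676)
t=1.600: state=(1.165, 1.499)
t=1.800: state=(1.269, 1.357)
t=2.000: state=(1.401, 1.250)
t=2.200: state=(1.565, 1.175)
t=2.400: state=(1.759, 1.134)
t=2.600: state=(1.983, 1.128)
t=2.800: state=(2.233, 1.160)
t=3.000: state=(2.498, 1.238)
t=3.200: state=(2.759, 1.372)
compare at T: x=2.759, y=1.372

largest component: x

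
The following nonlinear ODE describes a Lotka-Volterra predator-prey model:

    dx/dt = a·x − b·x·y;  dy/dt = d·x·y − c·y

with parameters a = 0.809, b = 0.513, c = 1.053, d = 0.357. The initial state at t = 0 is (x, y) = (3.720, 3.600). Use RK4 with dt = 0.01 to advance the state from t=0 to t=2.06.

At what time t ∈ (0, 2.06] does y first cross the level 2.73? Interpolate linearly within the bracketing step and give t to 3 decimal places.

t = 1.089

t=0.000: state=(3.720, 3.600)
step 1 (dt=0.01): k1=(-3.861, 0.990), k2=(-3.850, 0.967), k3=(-3.850, 0.967), k4=(-3.839, 0.943); state += dt/6·(k1+2k2+2k3+k4)
t=0.010: state=(3.682, 3.610)
t=0.020: state=(3.643, 3.619)
t=0.030: state=(3.605, 3.628)
continuing one RK4 step at a time; state shown every 10 steps (Δt=0.1):
t=0.100: state=(3.346, 3.675)
t=0.200: state=(3.002, 3.705)
t=0.300: state=(2.692, 3.691)
t=0.400: state=(2.418, 3.639)
t=0.500: state=(2.180, 3.555)
t=0.600: state=(1.975, 3.446)
t=0.700: state=(1.800, 3.317)
t=0.800: state=(1.652, 3.175)
t=0.900: state=(1.528, 3.024)
t=1.000: state=(1.424, 2.869)
t=1.080: state=(1.354, 2.744)
next step: t=1.090: state=(1.346, 2.729) — y has crossed 2.73
linear interpolation between t=1.080 (2.74421) and t=1.090 (2.72858) → t≈1.089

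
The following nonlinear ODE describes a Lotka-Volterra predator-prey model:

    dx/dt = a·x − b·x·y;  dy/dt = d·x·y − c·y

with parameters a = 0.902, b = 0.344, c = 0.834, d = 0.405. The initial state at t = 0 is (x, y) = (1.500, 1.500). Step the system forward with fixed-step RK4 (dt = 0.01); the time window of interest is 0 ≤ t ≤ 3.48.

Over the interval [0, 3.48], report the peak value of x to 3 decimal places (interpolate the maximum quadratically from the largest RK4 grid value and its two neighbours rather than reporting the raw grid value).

t=0.000: state=(1.500, 1.500)
step 1 (dt=0.01): k1=(0.579, -0.340), k2=(0.581, -0.338), k3=(0.581, -0.338), k4=(0.583, -0.335); state += dt/6·(k1+2k2+2k3+k4)
t=0.010: state=(1.506, 1.497)
t=0.020: state=(1.512, 1.493)
t=0.030: state=(1.518, 1.490)
continuing one RK4 step at a time; state shown every 20 steps (Δt=0.2):
t=0.200: state=(1.624, 1.441)
t=0.400: state=(1.764, 1.398)
t=0.600: state=(1.921, 1.374)
t=0.800: state=(2.094, 1.368)
t=1.000: state=(2.282, 1.382)
t=1.200: state=(2.482, 1.419)
t=1.400: state=(2.691, 1.481)
t=1.600: state=(2.902, 1.572)
t=1.800: state=(3.107, 1.697)
t=2.000: state=(3.293, 1.861)
t=2.200: state=(3.446, 2.070)
t=2.400: state=(3.549, 2.327)
t=2.600: state=(3.585, 2.631)
t=2.800: state=(3.542, 2.973)
t=3.000: state=(3.414, 3.337)
t=3.200: state=(3.210, 3.696)
t=3.400: state=(2.948, 4.015)
t=3.480: state=(2.833, 4.125)
largest grid value and its neighbours: x(2.580)=3.58483, x(2.590)=3.58502, x(2.600)=3.58502
parabola through these three points peaks at t≈2.595 with x≈3.58504

max x = 3.585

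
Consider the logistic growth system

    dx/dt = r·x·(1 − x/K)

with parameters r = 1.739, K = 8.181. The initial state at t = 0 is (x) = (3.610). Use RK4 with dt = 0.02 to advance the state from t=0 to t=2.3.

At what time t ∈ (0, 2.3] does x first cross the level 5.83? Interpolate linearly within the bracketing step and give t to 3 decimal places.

t=0.000: state=(3.610)
step 1 (dt=0.02): k1=(3.508), k2=(3.515), k3=(3.515), k4=(3.521); state += dt/6·(k1+2k2+2k3+k4)
t=0.020: state=(3.680)
t=0.040: state=(3.751)
t=0.060: state=(3.822)
continuing one RK4 step at a time; state shown every 5 steps (Δt=0.1):
t=0.100: state=(3.963)
t=0.200: state=(4.319)
t=0.300: state=(4.671)
t=0.400: state=(5.014)
t=0.500: state=(5.344)
t=0.600: state=(5.658)
t=0.640: state=(5.777)
next step: t=0.660: state=(5.836) — x has crossed 5.83
linear interpolation between t=0.640 (5.77731) and t=0.660 (5.83593) → t≈0.658

t = 0.658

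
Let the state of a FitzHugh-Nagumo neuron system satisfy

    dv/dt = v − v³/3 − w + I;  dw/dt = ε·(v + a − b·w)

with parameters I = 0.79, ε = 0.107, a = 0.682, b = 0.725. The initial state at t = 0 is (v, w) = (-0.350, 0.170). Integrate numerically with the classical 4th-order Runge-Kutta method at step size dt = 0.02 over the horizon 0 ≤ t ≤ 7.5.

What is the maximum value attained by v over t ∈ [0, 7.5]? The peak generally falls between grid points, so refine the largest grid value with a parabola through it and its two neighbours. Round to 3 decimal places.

t=0.000: state=(-0.350, 0.170)
step 1 (dt=0.02): k1=(0.284, 0.022), k2=(0.287, 0.023), k3=(0.287, 0.023), k4=(0.289, 0.023); state += dt/6·(k1+2k2+2k3+k4)
t=0.020: state=(-0.344, 0.170)
t=0.040: state=(-0.338, 0.171)
t=0.060: state=(-0.333, 0.171)
continuing one RK4 step at a time; state shown every 25 steps (Δt=0.5):
t=0.500: state=(-0.174, 0.185)
t=1.000: state=(0.099, 0.212)
t=1.500: state=(0.519, 0.255)
t=2.000: state=(1.073, 0.323)
t=2.500: state=(1.546, 0.416)
t=3.000: state=(1.759, 0.524)
t=3.500: state=(1.804, 0.633)
t=4.000: state=(1.786, 0.739)
t=4.500: state=(1.749, 0.840)
t=5.000: state=(1.705, 0.934)
t=5.500: state=(1.658, 1.023)
t=6.000: state=(1.610, 1.105)
t=6.500: state=(1.561, 1.182)
t=7.000: state=(1.511, 1.254)
t=7.500: state=(1.459, 1.320)
largest grid value and its neighbours: v(3.500)=1.80387, v(3.520)=1.80390, v(3.540)=1.80385
parabola through these three points peaks at t≈3.518 with v≈1.80390

max v = 1.804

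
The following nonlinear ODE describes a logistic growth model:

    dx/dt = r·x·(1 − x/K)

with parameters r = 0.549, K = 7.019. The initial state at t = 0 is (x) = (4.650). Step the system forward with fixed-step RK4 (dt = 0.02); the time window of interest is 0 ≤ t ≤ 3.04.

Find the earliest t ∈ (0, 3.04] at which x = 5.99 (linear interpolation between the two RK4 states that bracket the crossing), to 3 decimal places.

t = 1.980

t=0.000: state=(4.650)
step 1 (dt=0.02): k1=(0.862), k2=(0.860), k3=(0.860), k4=(0.859); state += dt/6·(k1+2k2+2k3+k4)
t=0.020: state=(4.667)
t=0.040: state=(4.684)
t=0.060: state=(4.701)
continuing one RK4 step at a time; state shown every 5 steps (Δt=0.1):
t=0.100: state=(4.735)
t=0.200: state=(4.819)
t=0.300: state=(4.901)
t=0.400: state=(4.981)
t=0.500: state=(5.060)
t=0.600: state=(5.137)
t=0.700: state=(5.211)
t=0.800: state=(5.284)
t=0.900: state=(5.355)
t=1.000: state=(5.423)
t=1.100: state=(5.490)
t=1.200: state=(5.555)
t=1.300: state=(5.617)
t=1.400: state=(5.678)
t=1.500: state=(5.736)
t=1.600: state=(5.793)
t=1.700: state=(5.847)
t=1.800: state=(5.900)
t=1.900: state=(5.951)
t=1.980: state=(5.990)
next step: t=2.000: state=(6.000) — x has crossed 5.99
linear interpolation between t=1.980 (5.98993) and t=2.000 (5.99953) → t≈1.980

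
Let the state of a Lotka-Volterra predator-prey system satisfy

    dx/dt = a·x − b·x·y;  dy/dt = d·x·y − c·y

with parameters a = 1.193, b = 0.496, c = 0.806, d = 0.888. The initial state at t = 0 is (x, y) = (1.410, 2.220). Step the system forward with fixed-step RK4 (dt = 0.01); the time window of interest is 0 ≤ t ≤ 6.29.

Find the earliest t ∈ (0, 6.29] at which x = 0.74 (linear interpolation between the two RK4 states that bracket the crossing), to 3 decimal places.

t=0.000: state=(1.410, 2.220)
step 1 (dt=0.01): k1=(0.130, 0.990), k2=(0.126, 0.994), k3=(0.126, 0.994), k4=(0.123, 0.997); state += dt/6·(k1+2k2+2k3+k4)
t=0.010: state=(1.411, 2.230)
t=0.020: state=(1.412, 2.240)
t=0.030: state=(1.414, 2.250)
continuing one RK4 step at a time; state shown every 25 steps (Δt=0.25):
t=0.250: state=(1.420, 2.487)
t=0.500: state=(1.380, 2.776)
t=0.750: state=(1.295, 3.057)
t=1.000: state=(1.177, 3.290)
t=1.250: state=(1.044, 3.441)
t=1.500: state=(0.914, 3.495)
t=1.750: state=(0.800, 3.455)
t=1.900: state=(0.741, 3.392)
next step: t=1.910: state=(0.738, 3.387) — x has crossed 0.74
linear interpolation between t=1.900 (0.74112) and t=1.910 (0.73751) → t≈1.903

t = 1.903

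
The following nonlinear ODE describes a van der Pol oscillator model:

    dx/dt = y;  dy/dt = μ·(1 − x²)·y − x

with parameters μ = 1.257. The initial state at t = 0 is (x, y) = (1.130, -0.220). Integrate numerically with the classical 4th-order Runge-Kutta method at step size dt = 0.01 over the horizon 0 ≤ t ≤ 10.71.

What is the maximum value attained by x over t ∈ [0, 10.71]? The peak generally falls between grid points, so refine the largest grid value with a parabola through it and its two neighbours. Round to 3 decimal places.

t=0.000: state=(1.130, -0.220)
step 1 (dt=0.01): k1=(-0.220, -1.053), k2=(-0.225, -1.051), k3=(-0.225, -1.051), k4=(-0.231, -1.049); state += dt/6·(k1+2k2+2k3+k4)
t=0.010: state=(1.128, -0.231)
t=0.020: state=(1.125, -0.241)
t=0.030: state=(1.123, -0.251)
continuing one RK4 step at a time; state shown every 50 steps (Δt=0.5):
t=0.500: state=(0.893, -0.728)
t=1.000: state=(0.369, -1.439)
t=1.500: state=(-0.628, -2.527)
t=2.000: state=(-1.721, -1.253)
t=2.500: state=(-1.902, 0.204)
t=3.000: state=(-1.701, 0.540)
t=3.500: state=(-1.379, 0.757)
t=4.000: state=(-0.916, 1.144)
t=4.500: state=(-0.144, 2.078)
t=5.000: state=(1.185, 2.809)
t=5.500: state=(1.986, 0.385)
t=6.000: state=(1.926, -0.396)
t=6.500: state=(1.675, -0.591)
t=7.000: state=(1.332, -0.799)
t=7.500: state=(0.840, -1.228)
t=8.000: state=(0.001, -2.266)
t=8.500: state=(-1.366, -2.585)
t=9.000: state=(-2.005, -0.181)
t=9.500: state=(-1.899, 0.432)
t=10.000: state=(-1.636, 0.613)
t=10.500: state=(-1.278, 0.837)
t=10.710: state=(-1.088, 0.990)
largest grid value and its neighbours: x(5.630)=2.01070, x(5.640)=2.01089, x(5.650)=2.01089
parabola through these three points peaks at t≈5.645 with x≈2.01092

max x = 2.011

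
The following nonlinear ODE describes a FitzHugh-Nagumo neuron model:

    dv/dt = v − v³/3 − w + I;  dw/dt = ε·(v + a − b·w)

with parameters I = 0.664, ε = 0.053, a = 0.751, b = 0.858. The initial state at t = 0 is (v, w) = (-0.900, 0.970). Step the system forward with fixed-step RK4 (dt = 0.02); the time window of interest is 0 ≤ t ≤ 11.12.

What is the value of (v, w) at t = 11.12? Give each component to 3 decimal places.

t=0.000: state=(-0.900, 0.970)
step 1 (dt=0.02): k1=(-0.963, -0.052), k2=(-0.964, -0.052), k3=(-0.964, -0.052), k4=(-0.965, -0.053); state += dt/6·(k1+2k2+2k3+k4)
t=0.020: state=(-0.919, 0.969)
t=0.040: state=(-0.939, 0.968)
t=0.060: state=(-0.958, 0.967)
continuing one RK4 step at a time; state shown every 25 steps (Δt=0.5):
t=0.500: state=(-1.359, 0.938)
t=1.000: state=(-1.653, 0.897)
t=1.500: state=(-1.768, 0.851)
t=2.000: state=(-1.794, 0.805)
t=2.500: state=(-1.789, 0.760)
t=3.000: state=(-1.774, 0.715)
t=3.500: state=(-1.755, 0.673)
t=4.000: state=(-1.736, 0.632)
t=4.500: state=(-1.716, 0.592)
t=5.000: state=(-1.696, 0.554)
t=5.500: state=(-1.676, 0.517)
t=6.000: state=(-1.656, 0.481)
t=6.500: state=(-1.636, 0.447)
t=7.000: state=(-1.616, 0.414)
t=7.500: state=(-1.595, 0.382)
t=8.000: state=(-1.575, 0.352)
t=8.500: state=(-1.555, 0.322)
t=9.000: state=(-1.535, 0.294)
t=9.500: state=(-1.515, 0.267)
t=10.000: state=(-1.495, 0.242)
t=10.500: state=(-1.474, 0.217)
t=11.000: state=(-1.454, 0.194)
t=11.120: state=(-1.449, 0.188)

(v, w) = (-1.449, 0.188)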